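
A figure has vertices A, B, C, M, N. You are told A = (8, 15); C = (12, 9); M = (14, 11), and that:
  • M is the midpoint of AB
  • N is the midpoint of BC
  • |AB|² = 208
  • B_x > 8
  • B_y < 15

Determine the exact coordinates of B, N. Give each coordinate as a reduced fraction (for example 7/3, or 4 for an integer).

B = (20, 7)
N = (16, 8)

1. B_x = 20  [B = 2·M−A = 2·(14, 11)−(8, 15)]
2. B_y = 7  [B = 2·M−A = 2·(14, 11)−(8, 15)]
   so B = (20, 7)
3. N_x = 16  [2·N = B+C = (20, 7)+(12, 9)]
4. N_y = 8  [2·N = B+C = (20, 7)+(12, 9)]
   so N = (16, 8)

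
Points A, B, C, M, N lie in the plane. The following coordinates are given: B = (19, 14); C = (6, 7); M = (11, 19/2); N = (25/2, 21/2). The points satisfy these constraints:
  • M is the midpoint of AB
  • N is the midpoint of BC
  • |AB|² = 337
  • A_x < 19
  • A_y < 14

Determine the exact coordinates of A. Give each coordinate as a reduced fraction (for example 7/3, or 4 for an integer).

1. A_x = 3  [A = 2·M−B = 2·(11, 19/2)−(19, 14)]
2. A_y = 5  [A = 2·M−B = 2·(11, 19/2)−(19, 14)]
   so A = (3, 5)

A = (3, 5)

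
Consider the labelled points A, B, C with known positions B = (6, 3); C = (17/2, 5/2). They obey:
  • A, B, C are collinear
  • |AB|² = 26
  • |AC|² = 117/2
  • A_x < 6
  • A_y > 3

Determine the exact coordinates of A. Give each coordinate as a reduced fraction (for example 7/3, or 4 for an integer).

A = (1, 4)

1. A_x = 1  [[A, B, C are collinear ⇒ 1/2x+5/2y-21/2=0] ∩ [|A−(6, 3)|²=26]]
2. A_y = 4  [[A, B, C are collinear ⇒ 1/2x+5/2y-21/2=0] ∩ [|A−(6, 3)|²=26]]
   so A = (1, 4)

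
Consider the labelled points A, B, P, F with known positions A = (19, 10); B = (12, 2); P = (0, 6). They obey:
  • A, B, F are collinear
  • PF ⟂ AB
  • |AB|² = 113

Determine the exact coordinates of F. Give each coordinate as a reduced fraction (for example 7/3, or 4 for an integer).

1. F_x = 992/113  [[A, B, F are collinear ⇒ 8x-7y-82=0] ∩ [PF ⟂ AB ⇒ -7x-8y+48=0]]
2. F_y = -190/113  [[A, B, F are collinear ⇒ 8x-7y-82=0] ∩ [PF ⟂ AB ⇒ -7x-8y+48=0]]
   so F = (992/113, -190/113)

F = (992/113, -190/113)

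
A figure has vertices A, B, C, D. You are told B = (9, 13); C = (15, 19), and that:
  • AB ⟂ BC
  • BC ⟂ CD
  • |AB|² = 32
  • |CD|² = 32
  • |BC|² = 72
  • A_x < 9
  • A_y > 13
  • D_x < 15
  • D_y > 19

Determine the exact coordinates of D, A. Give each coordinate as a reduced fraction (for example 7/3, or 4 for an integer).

D = (11, 23)
A = (5, 17)

1. D_x = 11  [[BC ⟂ CD ⇒ 6x+6y-204=0] ∩ [|D−(15, 19)|²=32]]
2. D_y = 23  [[BC ⟂ CD ⇒ 6x+6y-204=0] ∩ [|D−(15, 19)|²=32]]
   so D = (11, 23)
3. A_x = 5  [[AB ⟂ BC ⇒ -6x-6y+132=0] ∩ [|A−(9, 13)|²=32]]
4. A_y = 17  [[AB ⟂ BC ⇒ -6x-6y+132=0] ∩ [|A−(9, 13)|²=32]]
   so A = (5, 17)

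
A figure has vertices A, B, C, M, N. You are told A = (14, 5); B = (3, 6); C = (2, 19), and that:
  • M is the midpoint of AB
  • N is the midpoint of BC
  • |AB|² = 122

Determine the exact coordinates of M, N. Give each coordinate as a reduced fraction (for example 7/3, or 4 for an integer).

1. M_x = 17/2  [2·M = A+B = (14, 5)+(3, 6)]
2. M_y = 11/2  [2·M = A+B = (14, 5)+(3, 6)]
   so M = (17/2, 11/2)
3. N_x = 5/2  [2·N = B+C = (3, 6)+(2, 19)]
4. N_y = 25/2  [2·N = B+C = (3, 6)+(2, 19)]
   so N = (5/2, 25/2)

M = (17/2, 11/2)
N = (5/2, 25/2)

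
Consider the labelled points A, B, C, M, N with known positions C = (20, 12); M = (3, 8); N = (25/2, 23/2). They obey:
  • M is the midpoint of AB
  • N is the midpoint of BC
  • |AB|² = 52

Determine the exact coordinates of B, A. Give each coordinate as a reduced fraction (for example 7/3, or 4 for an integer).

B = (5, 11)
A = (1, 5)

1. B_x = 5  [B = 2·N−C = 2·(25/2, 23/2)−(20, 12)]
2. B_y = 11  [B = 2·N−C = 2·(25/2, 23/2)−(20, 12)]
   so B = (5, 11)
3. A_x = 1  [A = 2·M−B = 2·(3, 8)−(5, 11)]
4. A_y = 5  [A = 2·M−B = 2·(3, 8)−(5, 11)]
   so A = (1, 5)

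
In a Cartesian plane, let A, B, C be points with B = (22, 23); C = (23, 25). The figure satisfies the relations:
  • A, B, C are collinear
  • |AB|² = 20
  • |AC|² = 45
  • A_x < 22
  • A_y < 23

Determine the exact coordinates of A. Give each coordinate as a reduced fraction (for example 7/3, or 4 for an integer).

1. A_x = 20  [[A, B, C are collinear ⇒ -2x+1y+21=0] ∩ [|A−(22, 23)|²=20]]
2. A_y = 19  [[A, B, C are collinear ⇒ -2x+1y+21=0] ∩ [|A−(22, 23)|²=20]]
   so A = (20, 19)

A = (20, 19)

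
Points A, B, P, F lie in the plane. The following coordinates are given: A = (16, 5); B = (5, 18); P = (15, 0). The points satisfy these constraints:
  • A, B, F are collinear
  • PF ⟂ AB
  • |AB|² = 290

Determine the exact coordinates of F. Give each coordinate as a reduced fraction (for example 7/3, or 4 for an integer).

1. F_x = 2617/145  [[A, B, F are collinear ⇒ -13x-11y+263=0] ∩ [PF ⟂ AB ⇒ -11x+13y+165=0]]
2. F_y = 374/145  [[A, B, F are collinear ⇒ -13x-11y+263=0] ∩ [PF ⟂ AB ⇒ -11x+13y+165=0]]
   so F = (2617/145, 374/145)

F = (2617/145, 374/145)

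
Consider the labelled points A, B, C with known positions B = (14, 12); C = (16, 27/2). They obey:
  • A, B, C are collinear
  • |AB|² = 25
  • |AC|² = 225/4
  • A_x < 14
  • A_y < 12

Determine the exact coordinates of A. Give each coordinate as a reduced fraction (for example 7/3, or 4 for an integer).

1. A_x = 10  [[A, B, C are collinear ⇒ -3/2x+2y-3=0] ∩ [|A−(14, 12)|²=25]]
2. A_y = 9  [[A, B, C are collinear ⇒ -3/2x+2y-3=0] ∩ [|A−(14, 12)|²=25]]
   so A = (10, 9)

A = (10, 9)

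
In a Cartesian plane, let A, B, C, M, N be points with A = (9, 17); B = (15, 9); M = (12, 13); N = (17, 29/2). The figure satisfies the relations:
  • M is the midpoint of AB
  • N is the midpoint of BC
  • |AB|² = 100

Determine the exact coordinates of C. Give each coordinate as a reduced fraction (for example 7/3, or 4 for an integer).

C = (19, 20)

1. C_x = 19  [C = 2·N−B = 2·(17, 29/2)−(15, 9)]
2. C_y = 20  [C = 2·N−B = 2·(17, 29/2)−(15, 9)]
   so C = (19, 20)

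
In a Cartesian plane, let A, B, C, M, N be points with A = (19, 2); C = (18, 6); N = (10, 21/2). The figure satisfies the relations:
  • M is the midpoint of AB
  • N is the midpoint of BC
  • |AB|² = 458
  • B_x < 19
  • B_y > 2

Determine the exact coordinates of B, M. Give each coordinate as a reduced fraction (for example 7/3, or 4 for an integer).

1. B_x = 2  [B = 2·N−C = 2·(10, 21/2)−(18, 6)]
2. B_y = 15  [B = 2·N−C = 2·(10, 21/2)−(18, 6)]
   so B = (2, 15)
3. M_x = 21/2  [2·M = A+B = (19, 2)+(2, 15)]
4. M_y = 17/2  [2·M = A+B = (19, 2)+(2, 15)]
   so M = (21/2, 17/2)

B = (2, 15)
M = (21/2, 17/2)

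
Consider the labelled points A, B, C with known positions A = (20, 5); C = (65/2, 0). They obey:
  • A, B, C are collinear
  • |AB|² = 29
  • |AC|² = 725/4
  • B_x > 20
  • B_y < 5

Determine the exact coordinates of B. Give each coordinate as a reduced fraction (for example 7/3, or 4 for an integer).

1. B_x = 25  [[A, B, C are collinear ⇒ -5x-25/2y+325/2=0] ∩ [|B−(20, 5)|²=29]]
2. B_y = 3  [[A, B, C are collinear ⇒ -5x-25/2y+325/2=0] ∩ [|B−(20, 5)|²=29]]
   so B = (25, 3)

B = (25, 3)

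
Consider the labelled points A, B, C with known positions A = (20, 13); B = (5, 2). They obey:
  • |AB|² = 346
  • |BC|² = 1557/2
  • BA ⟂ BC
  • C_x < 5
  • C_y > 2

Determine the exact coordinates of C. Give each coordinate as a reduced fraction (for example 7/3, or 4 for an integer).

C = (-23/2, 49/2)

1. C_x = -23/2  [[BA ⟂ BC ⇒ 15x+11y-97=0] ∩ [|C−(5, 2)|²=1557/2]]
2. C_y = 49/2  [[BA ⟂ BC ⇒ 15x+11y-97=0] ∩ [|C−(5, 2)|²=1557/2]]
   so C = (-23/2, 49/2)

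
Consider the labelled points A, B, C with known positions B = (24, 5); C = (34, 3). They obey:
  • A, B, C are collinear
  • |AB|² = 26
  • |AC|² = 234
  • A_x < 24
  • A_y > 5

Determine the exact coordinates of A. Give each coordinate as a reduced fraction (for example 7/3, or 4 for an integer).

A = (19, 6)

1. A_x = 19  [[A, B, C are collinear ⇒ 2x+10y-98=0] ∩ [|A−(24, 5)|²=26]]
2. A_y = 6  [[A, B, C are collinear ⇒ 2x+10y-98=0] ∩ [|A−(24, 5)|²=26]]
   so A = (19, 6)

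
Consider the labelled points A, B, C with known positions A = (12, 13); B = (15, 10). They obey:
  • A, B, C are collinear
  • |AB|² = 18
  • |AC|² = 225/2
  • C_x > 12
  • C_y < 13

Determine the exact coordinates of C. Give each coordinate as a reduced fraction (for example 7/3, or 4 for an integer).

1. C_x = 39/2  [[A, B, C are collinear ⇒ 3x+3y-75=0] ∩ [|C−(12, 13)|²=225/2]]
2. C_y = 11/2  [[A, B, C are collinear ⇒ 3x+3y-75=0] ∩ [|C−(12, 13)|²=225/2]]
   so C = (39/2, 11/2)

C = (39/2, 11/2)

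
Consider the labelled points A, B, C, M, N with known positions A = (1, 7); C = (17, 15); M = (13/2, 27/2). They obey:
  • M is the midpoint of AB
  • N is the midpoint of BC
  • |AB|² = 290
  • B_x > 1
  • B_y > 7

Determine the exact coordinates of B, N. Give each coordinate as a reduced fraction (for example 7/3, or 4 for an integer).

1. B_x = 12  [B = 2·M−A = 2·(13/2, 27/2)−(1, 7)]
2. B_y = 20  [B = 2·M−A = 2·(13/2, 27/2)−(1, 7)]
   so B = (12, 20)
3. N_x = 29/2  [2·N = B+C = (12, 20)+(17, 15)]
4. N_y = 35/2  [2·N = B+C = (12, 20)+(17, 15)]
   so N = (29/2, 35/2)

B = (12, 20)
N = (29/2, 35/2)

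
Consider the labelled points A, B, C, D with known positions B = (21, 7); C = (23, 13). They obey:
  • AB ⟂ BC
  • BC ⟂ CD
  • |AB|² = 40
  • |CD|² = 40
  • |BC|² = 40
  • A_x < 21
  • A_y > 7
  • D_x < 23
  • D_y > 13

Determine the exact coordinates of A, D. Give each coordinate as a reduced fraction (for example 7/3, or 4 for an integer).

A = (15, 9)
D = (17, 15)

1. A_x = 15  [[AB ⟂ BC ⇒ -2x-6y+84=0] ∩ [|A−(21, 7)|²=40]]
2. A_y = 9  [[AB ⟂ BC ⇒ -2x-6y+84=0] ∩ [|A−(21, 7)|²=40]]
   so A = (15, 9)
3. D_x = 17  [[BC ⟂ CD ⇒ 2x+6y-124=0] ∩ [|D−(23, 13)|²=40]]
4. D_y = 15  [[BC ⟂ CD ⇒ 2x+6y-124=0] ∩ [|D−(23, 13)|²=40]]
   so D = (17, 15)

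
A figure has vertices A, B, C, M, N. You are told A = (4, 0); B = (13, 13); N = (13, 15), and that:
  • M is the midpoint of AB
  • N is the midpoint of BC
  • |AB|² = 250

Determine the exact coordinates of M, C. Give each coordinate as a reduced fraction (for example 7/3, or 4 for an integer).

1. M_x = 17/2  [2·M = A+B = (4, 0)+(13, 13)]
2. M_y = 13/2  [2·M = A+B = (4, 0)+(13, 13)]
   so M = (17/2, 13/2)
3. C_x = 13  [C = 2·N−B = 2·(13, 15)−(13, 13)]
4. C_y = 17  [C = 2·N−B = 2·(13, 15)−(13, 13)]
   so C = (13, 17)

M = (17/2, 13/2)
C = (13, 17)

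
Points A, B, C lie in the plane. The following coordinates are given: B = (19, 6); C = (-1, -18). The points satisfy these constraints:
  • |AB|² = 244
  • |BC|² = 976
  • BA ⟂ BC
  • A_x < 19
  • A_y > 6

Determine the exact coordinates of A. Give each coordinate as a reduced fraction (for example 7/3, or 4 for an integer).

1. A_x = 7  [[BA ⟂ BC ⇒ -20x-24y+524=0] ∩ [|A−(19, 6)|²=244]]
2. A_y = 16  [[BA ⟂ BC ⇒ -20x-24y+524=0] ∩ [|A−(19, 6)|²=244]]
   so A = (7, 16)

A = (7, 16)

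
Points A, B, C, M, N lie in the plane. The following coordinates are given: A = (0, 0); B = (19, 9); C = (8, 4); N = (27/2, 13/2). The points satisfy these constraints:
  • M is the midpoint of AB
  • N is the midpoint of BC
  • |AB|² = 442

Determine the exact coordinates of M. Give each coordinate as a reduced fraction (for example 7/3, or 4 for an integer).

M = (19/2, 9/2)

1. M_x = 19/2  [2·M = A+B = (0, 0)+(19, 9)]
2. M_y = 9/2  [2·M = A+B = (0, 0)+(19, 9)]
   so M = (19/2, 9/2)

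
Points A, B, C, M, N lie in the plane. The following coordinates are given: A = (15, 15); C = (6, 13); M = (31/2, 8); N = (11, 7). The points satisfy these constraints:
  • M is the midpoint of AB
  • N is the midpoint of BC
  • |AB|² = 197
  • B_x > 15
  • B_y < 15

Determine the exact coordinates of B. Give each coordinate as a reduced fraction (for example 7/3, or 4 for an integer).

B = (16, 1)

1. B_x = 16  [B = 2·M−A = 2·(31/2, 8)−(15, 15)]
2. B_y = 1  [B = 2·M−A = 2·(31/2, 8)−(15, 15)]
   so B = (16, 1)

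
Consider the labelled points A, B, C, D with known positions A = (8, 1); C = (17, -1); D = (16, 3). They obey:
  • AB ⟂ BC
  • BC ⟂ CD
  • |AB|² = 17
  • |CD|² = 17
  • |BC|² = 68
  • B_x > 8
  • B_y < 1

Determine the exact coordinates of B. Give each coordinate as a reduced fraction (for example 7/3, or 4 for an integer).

B = (9, -3)

1. B_x = 9  [[BC ⟂ CD ⇒ 1x-4y-21=0] ∩ [|B−(8, 1)|²=17]]
2. B_y = -3  [[BC ⟂ CD ⇒ 1x-4y-21=0] ∩ [|B−(8, 1)|²=17]]
   so B = (9, -3)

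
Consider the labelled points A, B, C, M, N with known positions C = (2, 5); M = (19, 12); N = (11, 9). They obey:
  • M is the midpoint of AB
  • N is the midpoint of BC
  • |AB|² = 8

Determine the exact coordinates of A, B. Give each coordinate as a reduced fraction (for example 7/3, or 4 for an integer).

1. B_x = 20  [B = 2·N−C = 2·(11, 9)−(2, 5)]
2. B_y = 13  [B = 2·N−C = 2·(11, 9)−(2, 5)]
   so B = (20, 13)
3. A_x = 18  [A = 2·M−B = 2·(19, 12)−(20, 13)]
4. A_y = 11  [A = 2·M−B = 2·(19, 12)−(20, 13)]
   so A = (18, 11)

A = (18, 11)
B = (20, 13)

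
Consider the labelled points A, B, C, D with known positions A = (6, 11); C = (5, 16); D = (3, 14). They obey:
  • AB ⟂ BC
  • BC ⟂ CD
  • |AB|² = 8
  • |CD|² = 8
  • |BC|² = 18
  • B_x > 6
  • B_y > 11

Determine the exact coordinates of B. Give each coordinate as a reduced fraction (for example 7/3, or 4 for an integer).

B = (8, 13)

1. B_x = 8  [[BC ⟂ CD ⇒ 2x+2y-42=0] ∩ [|B−(6, 11)|²=8]]
2. B_y = 13  [[BC ⟂ CD ⇒ 2x+2y-42=0] ∩ [|B−(6, 11)|²=8]]
   so B = (8, 13)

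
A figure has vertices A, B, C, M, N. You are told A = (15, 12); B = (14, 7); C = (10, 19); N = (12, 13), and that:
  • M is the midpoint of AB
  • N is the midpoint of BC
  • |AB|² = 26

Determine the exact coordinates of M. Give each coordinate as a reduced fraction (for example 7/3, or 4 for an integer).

1. M_x = 29/2  [2·M = A+B = (15, 12)+(14, 7)]
2. M_y = 19/2  [2·M = A+B = (15, 12)+(14, 7)]
   so M = (29/2, 19/2)

M = (29/2, 19/2)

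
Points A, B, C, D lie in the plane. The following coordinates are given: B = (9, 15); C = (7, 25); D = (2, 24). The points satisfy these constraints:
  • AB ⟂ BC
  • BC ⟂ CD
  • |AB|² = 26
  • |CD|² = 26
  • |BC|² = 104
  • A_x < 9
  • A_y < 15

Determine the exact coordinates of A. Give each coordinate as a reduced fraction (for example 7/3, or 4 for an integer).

1. A_x = 4  [[AB ⟂ BC ⇒ 2x-10y+132=0] ∩ [|A−(9, 15)|²=26]]
2. A_y = 14  [[AB ⟂ BC ⇒ 2x-10y+132=0] ∩ [|A−(9, 15)|²=26]]
   so A = (4, 14)

A = (4, 14)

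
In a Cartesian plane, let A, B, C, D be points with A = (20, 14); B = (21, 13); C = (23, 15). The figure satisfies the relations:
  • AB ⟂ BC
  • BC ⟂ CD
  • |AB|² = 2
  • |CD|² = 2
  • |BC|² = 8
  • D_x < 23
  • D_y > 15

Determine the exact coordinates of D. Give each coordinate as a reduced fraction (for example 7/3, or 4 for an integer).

D = (22, 16)

1. D_x = 22  [[BC ⟂ CD ⇒ 2x+2y-76=0] ∩ [|D−(23, 15)|²=2]]
2. D_y = 16  [[BC ⟂ CD ⇒ 2x+2y-76=0] ∩ [|D−(23, 15)|²=2]]
   so D = (22, 16)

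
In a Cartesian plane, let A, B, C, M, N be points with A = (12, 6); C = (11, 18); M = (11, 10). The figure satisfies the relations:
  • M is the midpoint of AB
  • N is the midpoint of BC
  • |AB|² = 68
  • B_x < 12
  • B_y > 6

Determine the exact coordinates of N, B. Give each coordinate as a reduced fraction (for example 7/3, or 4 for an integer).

1. B_x = 10  [B = 2·M−A = 2·(11, 10)−(12, 6)]
2. B_y = 14  [B = 2·M−A = 2·(11, 10)−(12, 6)]
   so B = (10, 14)
3. N_x = 21/2  [2·N = B+C = (10, 14)+(11, 18)]
4. N_y = 16  [2·N = B+C = (10, 14)+(11, 18)]
   so N = (21/2, 16)

N = (21/2, 16)
B = (10, 14)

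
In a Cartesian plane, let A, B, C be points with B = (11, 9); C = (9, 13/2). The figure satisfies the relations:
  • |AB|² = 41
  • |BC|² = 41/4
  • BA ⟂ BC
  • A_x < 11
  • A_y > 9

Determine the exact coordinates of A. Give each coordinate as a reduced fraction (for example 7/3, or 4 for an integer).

A = (6, 13)

1. A_x = 6  [[BA ⟂ BC ⇒ -2x-5/2y+89/2=0] ∩ [|A−(11, 9)|²=41]]
2. A_y = 13  [[BA ⟂ BC ⇒ -2x-5/2y+89/2=0] ∩ [|A−(11, 9)|²=41]]
   so A = (6, 13)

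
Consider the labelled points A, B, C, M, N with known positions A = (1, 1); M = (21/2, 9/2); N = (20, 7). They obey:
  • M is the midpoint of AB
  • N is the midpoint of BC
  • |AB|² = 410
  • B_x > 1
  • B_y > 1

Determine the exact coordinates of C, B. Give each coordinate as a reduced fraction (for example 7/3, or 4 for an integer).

1. B_x = 20  [B = 2·M−A = 2·(21/2, 9/2)−(1, 1)]
2. B_y = 8  [B = 2·M−A = 2·(21/2, 9/2)−(1, 1)]
   so B = (20, 8)
3. C_x = 20  [C = 2·N−B = 2·(20, 7)−(20, 8)]
4. C_y = 6  [C = 2·N−B = 2·(20, 7)−(20, 8)]
   so C = (20, 6)

C = (20, 6)
B = (20, 8)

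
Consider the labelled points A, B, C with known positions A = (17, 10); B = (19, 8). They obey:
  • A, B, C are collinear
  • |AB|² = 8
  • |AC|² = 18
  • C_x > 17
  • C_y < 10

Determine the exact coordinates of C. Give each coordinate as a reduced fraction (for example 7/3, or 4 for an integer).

C = (20, 7)

1. C_x = 20  [[A, B, C are collinear ⇒ 2x+2y-54=0] ∩ [|C−(17, 10)|²=18]]
2. C_y = 7  [[A, B, C are collinear ⇒ 2x+2y-54=0] ∩ [|C−(17, 10)|²=18]]
   so C = (20, 7)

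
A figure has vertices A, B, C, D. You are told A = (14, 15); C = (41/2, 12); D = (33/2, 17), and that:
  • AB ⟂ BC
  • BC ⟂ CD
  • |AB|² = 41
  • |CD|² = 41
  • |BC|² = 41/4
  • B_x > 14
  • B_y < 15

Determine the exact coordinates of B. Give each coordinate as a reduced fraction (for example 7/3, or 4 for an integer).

1. B_x = 18  [[BC ⟂ CD ⇒ 4x-5y-22=0] ∩ [|B−(14, 15)|²=41]]
2. B_y = 10  [[BC ⟂ CD ⇒ 4x-5y-22=0] ∩ [|B−(14, 15)|²=41]]
   so B = (18, 10)

B = (18, 10)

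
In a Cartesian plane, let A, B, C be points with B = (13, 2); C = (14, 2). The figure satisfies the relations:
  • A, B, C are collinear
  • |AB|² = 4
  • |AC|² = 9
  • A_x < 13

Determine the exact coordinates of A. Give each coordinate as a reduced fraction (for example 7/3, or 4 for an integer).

1. A_x = 11  [[A, B, C are collinear ⇒ 1y-2=0] ∩ [|A−(13, 2)|²=4]]
2. A_y = 2  [[A, B, C are collinear ⇒ 1y-2=0] ∩ [|A−(13, 2)|²=4]]
   so A = (11, 2)

A = (11, 2)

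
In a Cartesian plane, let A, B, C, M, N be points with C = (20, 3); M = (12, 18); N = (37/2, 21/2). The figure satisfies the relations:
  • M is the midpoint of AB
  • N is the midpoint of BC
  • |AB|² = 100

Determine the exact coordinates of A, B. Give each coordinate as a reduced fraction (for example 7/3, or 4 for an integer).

A = (7, 18)
B = (17, 18)

1. B_x = 17  [B = 2·N−C = 2·(37/2, 21/2)−(20, 3)]
2. B_y = 18  [B = 2·N−C = 2·(37/2, 21/2)−(20, 3)]
   so B = (17, 18)
3. A_x = 7  [A = 2·M−B = 2·(12, 18)−(17, 18)]
4. A_y = 18  [A = 2·M−B = 2·(12, 18)−(17, 18)]
   so A = (7, 18)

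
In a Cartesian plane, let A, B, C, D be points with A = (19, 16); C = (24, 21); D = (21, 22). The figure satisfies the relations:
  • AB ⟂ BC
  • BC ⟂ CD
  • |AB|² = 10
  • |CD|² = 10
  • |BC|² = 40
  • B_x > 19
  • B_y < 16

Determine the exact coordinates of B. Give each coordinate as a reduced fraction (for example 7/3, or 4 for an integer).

1. B_x = 22  [[BC ⟂ CD ⇒ 3x-1y-51=0] ∩ [|B−(19, 16)|²=10]]
2. B_y = 15  [[BC ⟂ CD ⇒ 3x-1y-51=0] ∩ [|B−(19, 16)|²=10]]
   so B = (22, 15)

B = (22, 15)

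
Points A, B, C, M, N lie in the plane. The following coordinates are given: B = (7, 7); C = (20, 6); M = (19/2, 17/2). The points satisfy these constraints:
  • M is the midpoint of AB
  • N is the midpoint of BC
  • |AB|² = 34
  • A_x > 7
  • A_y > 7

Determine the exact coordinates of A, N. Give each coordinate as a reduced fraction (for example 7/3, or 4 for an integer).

A = (12, 10)
N = (27/2, 13/2)

1. A_x = 12  [A = 2·M−B = 2·(19/2, 17/2)−(7, 7)]
2. A_y = 10  [A = 2·M−B = 2·(19/2, 17/2)−(7, 7)]
   so A = (12, 10)
3. N_x = 27/2  [2·N = B+C = (7, 7)+(20, 6)]
4. N_y = 13/2  [2·N = B+C = (7, 7)+(20, 6)]
   so N = (27/2, 13/2)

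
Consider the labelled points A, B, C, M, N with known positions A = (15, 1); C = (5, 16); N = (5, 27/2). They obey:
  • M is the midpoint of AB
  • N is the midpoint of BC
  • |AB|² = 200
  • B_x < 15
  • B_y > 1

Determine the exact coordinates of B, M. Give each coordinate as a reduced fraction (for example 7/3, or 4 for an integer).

1. B_x = 5  [B = 2·N−C = 2·(5, 27/2)−(5, 16)]
2. B_y = 11  [B = 2·N−C = 2·(5, 27/2)−(5, 16)]
   so B = (5, 11)
3. M_x = 10  [2·M = A+B = (15, 1)+(5, 11)]
4. M_y = 6  [2·M = A+B = (15, 1)+(5, 11)]
   so M = (10, 6)

B = (5, 11)
M = (10, 6)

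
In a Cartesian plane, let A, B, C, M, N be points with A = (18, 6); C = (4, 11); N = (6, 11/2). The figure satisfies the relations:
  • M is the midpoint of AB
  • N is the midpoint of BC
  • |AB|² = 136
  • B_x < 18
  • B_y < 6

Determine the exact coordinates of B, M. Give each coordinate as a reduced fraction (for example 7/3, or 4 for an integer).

B = (8, 0)
M = (13, 3)

1. B_x = 8  [B = 2·N−C = 2·(6, 11/2)−(4, 11)]
2. B_y = 0  [B = 2·N−C = 2·(6, 11/2)−(4, 11)]
   so B = (8, 0)
3. M_x = 13  [2·M = A+B = (18, 6)+(8, 0)]
4. M_y = 3  [2·M = A+B = (18, 6)+(8, 0)]
   so M = (13, 3)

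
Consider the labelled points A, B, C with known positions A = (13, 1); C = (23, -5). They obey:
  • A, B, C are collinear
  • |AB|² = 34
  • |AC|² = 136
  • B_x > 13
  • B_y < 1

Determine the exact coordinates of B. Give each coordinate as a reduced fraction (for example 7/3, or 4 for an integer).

B = (18, -2)

1. B_x = 18  [[A, B, C are collinear ⇒ -6x-10y+88=0] ∩ [|B−(13, 1)|²=34]]
2. B_y = -2  [[A, B, C are collinear ⇒ -6x-10y+88=0] ∩ [|B−(13, 1)|²=34]]
   so B = (18, -2)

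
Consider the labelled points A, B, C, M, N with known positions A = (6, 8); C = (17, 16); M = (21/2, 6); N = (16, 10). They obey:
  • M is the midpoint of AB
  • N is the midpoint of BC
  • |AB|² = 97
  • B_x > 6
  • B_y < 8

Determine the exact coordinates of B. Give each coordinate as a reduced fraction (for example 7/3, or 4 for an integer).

1. B_x = 15  [B = 2·M−A = 2·(21/2, 6)−(6, 8)]
2. B_y = 4  [B = 2·M−A = 2·(21/2, 6)−(6, 8)]
   so B = (15, 4)

B = (15, 4)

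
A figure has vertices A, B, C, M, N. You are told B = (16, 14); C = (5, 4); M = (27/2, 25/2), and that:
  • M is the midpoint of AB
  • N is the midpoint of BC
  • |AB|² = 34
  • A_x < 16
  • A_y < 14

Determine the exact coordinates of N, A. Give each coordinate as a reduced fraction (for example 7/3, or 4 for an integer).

N = (21/2, 9)
A = (11, 11)

1. A_x = 11  [A = 2·M−B = 2·(27/2, 25/2)−(16, 14)]
2. A_y = 11  [A = 2·M−B = 2·(27/2, 25/2)−(16, 14)]
   so A = (11, 11)
3. N_x = 21/2  [2·N = B+C = (16, 14)+(5, 4)]
4. N_y = 9  [2·N = B+C = (16, 14)+(5, 4)]
   so N = (21/2, 9)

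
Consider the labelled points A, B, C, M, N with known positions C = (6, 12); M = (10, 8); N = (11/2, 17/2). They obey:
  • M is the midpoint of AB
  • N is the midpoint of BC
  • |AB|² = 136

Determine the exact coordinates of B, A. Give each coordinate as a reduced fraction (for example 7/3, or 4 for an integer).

B = (5, 5)
A = (15, 11)

1. B_x = 5  [B = 2·N−C = 2·(11/2, 17/2)−(6, 12)]
2. B_y = 5  [B = 2·N−C = 2·(11/2, 17/2)−(6, 12)]
   so B = (5, 5)
3. A_x = 15  [A = 2·M−B = 2·(10, 8)−(5, 5)]
4. A_y = 11  [A = 2·M−B = 2·(10, 8)−(5, 5)]
   so A = (15, 11)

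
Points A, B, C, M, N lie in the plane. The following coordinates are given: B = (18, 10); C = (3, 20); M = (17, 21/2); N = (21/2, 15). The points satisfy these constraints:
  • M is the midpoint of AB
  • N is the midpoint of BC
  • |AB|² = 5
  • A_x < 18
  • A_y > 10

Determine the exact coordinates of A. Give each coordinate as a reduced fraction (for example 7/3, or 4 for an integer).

A = (16, 11)

1. A_x = 16  [A = 2·M−B = 2·(17, 21/2)−(18, 10)]
2. A_y = 11  [A = 2·M−B = 2·(17, 21/2)−(18, 10)]
   so A = (16, 11)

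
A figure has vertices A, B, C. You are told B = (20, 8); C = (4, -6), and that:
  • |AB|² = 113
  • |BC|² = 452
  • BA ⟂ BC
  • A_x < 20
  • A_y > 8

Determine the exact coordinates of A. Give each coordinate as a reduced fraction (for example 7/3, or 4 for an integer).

1. A_x = 13  [[BA ⟂ BC ⇒ -16x-14y+432=0] ∩ [|A−(20, 8)|²=113]]
2. A_y = 16  [[BA ⟂ BC ⇒ -16x-14y+432=0] ∩ [|A−(20, 8)|²=113]]
   so A = (13, 16)

A = (13, 16)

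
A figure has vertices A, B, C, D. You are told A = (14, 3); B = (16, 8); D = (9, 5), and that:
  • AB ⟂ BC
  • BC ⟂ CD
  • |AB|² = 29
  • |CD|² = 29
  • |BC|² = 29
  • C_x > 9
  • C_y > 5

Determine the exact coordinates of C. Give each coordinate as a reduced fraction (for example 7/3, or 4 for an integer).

C = (11, 10)

1. C_x = 11  [[AB ⟂ BC ⇒ 2x+5y-72=0] ∩ [|C−(9, 5)|²=29]]
2. C_y = 10  [[AB ⟂ BC ⇒ 2x+5y-72=0] ∩ [|C−(9, 5)|²=29]]
   so C = (11, 10)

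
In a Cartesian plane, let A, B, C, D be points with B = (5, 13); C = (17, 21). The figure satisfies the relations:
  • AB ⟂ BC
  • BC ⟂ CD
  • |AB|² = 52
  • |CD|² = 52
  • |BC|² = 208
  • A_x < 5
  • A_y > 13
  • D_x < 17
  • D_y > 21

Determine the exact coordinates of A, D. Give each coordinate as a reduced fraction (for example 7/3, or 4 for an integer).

1. A_x = 1  [[AB ⟂ BC ⇒ -12x-8y+164=0] ∩ [|A−(5, 13)|²=52]]
2. A_y = 19  [[AB ⟂ BC ⇒ -12x-8y+164=0] ∩ [|A−(5, 13)|²=52]]
   so A = (1, 19)
3. D_x = 13  [[BC ⟂ CD ⇒ 12x+8y-372=0] ∩ [|D−(17, 21)|²=52]]
4. D_y = 27  [[BC ⟂ CD ⇒ 12x+8y-372=0] ∩ [|D−(17, 21)|²=52]]
   so D = (13, 27)

A = (1, 19)
D = (13, 27)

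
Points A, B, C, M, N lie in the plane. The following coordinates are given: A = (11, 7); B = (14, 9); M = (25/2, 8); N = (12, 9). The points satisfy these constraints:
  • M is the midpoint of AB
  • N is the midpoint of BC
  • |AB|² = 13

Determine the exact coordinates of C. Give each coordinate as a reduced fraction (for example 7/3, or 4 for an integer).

1. C_x = 10  [C = 2·N−B = 2·(12, 9)−(14, 9)]
2. C_y = 9  [C = 2·N−B = 2·(12, 9)−(14, 9)]
   so C = (10, 9)

C = (10, 9)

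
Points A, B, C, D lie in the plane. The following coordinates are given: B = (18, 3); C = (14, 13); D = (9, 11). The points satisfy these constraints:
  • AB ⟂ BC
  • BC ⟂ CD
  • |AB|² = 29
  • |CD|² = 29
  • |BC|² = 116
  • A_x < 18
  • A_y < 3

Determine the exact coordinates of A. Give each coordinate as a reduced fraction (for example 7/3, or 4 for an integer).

1. A_x = 13  [[AB ⟂ BC ⇒ 4x-10y-42=0] ∩ [|A−(18, 3)|²=29]]
2. A_y = 1  [[AB ⟂ BC ⇒ 4x-10y-42=0] ∩ [|A−(18, 3)|²=29]]
   so A = (13, 1)

A = (13, 1)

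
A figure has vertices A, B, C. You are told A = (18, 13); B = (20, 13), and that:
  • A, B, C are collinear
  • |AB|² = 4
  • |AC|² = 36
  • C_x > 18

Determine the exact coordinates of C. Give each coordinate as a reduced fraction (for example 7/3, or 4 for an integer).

1. C_x = 24  [[A, B, C are collinear ⇒ 2y-26=0] ∩ [|C−(18, 13)|²=36]]
2. C_y = 13  [[A, B, C are collinear ⇒ 2y-26=0] ∩ [|C−(18, 13)|²=36]]
   so C = (24, 13)

C = (24, 13)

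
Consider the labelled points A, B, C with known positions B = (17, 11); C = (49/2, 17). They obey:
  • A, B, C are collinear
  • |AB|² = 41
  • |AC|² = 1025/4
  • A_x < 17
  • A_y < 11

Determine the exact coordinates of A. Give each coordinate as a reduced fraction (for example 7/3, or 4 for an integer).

A = (12, 7)

1. A_x = 12  [[A, B, C are collinear ⇒ -6x+15/2y+39/2=0] ∩ [|A−(17, 11)|²=41]]
2. A_y = 7  [[A, B, C are collinear ⇒ -6x+15/2y+39/2=0] ∩ [|A−(17, 11)|²=41]]
   so A = (12, 7)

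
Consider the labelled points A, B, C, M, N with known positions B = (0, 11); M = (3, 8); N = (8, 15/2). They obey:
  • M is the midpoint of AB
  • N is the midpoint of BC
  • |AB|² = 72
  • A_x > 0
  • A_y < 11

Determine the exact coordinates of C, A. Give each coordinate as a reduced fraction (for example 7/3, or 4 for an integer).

C = (16, 4)
A = (6, 5)

1. A_x = 6  [A = 2·M−B = 2·(3, 8)−(0, 11)]
2. A_y = 5  [A = 2·M−B = 2·(3, 8)−(0, 11)]
   so A = (6, 5)
3. C_x = 16  [C = 2·N−B = 2·(8, 15/2)−(0, 11)]
4. C_y = 4  [C = 2·N−B = 2·(8, 15/2)−(0, 11)]
   so C = (16, 4)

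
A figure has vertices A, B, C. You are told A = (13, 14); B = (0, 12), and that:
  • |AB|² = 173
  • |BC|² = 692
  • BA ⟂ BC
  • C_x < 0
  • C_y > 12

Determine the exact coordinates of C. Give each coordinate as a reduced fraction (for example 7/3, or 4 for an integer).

C = (-4, 38)

1. C_x = -4  [[BA ⟂ BC ⇒ 13x+2y-24=0] ∩ [|C−(0, 12)|²=692]]
2. C_y = 38  [[BA ⟂ BC ⇒ 13x+2y-24=0] ∩ [|C−(0, 12)|²=692]]
   so C = (-4, 38)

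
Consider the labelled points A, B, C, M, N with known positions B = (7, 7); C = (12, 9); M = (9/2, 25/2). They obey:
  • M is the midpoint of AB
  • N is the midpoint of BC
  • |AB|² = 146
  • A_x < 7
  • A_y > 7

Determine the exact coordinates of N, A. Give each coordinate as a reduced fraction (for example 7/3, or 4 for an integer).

1. A_x = 2  [A = 2·M−B = 2·(9/2, 25/2)−(7, 7)]
2. A_y = 18  [A = 2·M−B = 2·(9/2, 25/2)−(7, 7)]
   so A = (2, 18)
3. N_x = 19/2  [2·N = B+C = (7, 7)+(12, 9)]
4. N_y = 8  [2·N = B+C = (7, 7)+(12, 9)]
   so N = (19/2, 8)

N = (19/2, 8)
A = (2, 18)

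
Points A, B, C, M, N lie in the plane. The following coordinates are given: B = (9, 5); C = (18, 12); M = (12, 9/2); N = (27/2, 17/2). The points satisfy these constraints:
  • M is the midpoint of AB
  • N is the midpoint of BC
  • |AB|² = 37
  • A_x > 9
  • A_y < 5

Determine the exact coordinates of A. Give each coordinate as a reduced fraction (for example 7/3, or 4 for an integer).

1. A_x = 15  [A = 2·M−B = 2·(12, 9/2)−(9, 5)]
2. A_y = 4  [A = 2·M−B = 2·(12, 9/2)−(9, 5)]
   so A = (15, 4)

A = (15, 4)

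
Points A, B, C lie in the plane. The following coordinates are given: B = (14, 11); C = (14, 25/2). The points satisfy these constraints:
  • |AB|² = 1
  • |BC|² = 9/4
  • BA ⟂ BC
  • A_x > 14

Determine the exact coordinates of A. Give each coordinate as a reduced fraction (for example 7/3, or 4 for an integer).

1. A_x = 15  [[BA ⟂ BC ⇒ 3/2y-33/2=0] ∩ [|A−(14, 11)|²=1]]
2. A_y = 11  [[BA ⟂ BC ⇒ 3/2y-33/2=0] ∩ [|A−(14, 11)|²=1]]
   so A = (15, 11)

A = (15, 11)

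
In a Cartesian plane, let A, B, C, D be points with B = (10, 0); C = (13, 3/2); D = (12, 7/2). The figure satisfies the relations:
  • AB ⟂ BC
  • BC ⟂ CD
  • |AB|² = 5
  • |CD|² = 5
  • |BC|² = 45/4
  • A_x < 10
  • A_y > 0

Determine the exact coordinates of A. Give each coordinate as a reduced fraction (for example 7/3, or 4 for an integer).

1. A_x = 9  [[AB ⟂ BC ⇒ -3x-3/2y+30=0] ∩ [|A−(10, 0)|²=5]]
2. A_y = 2  [[AB ⟂ BC ⇒ -3x-3/2y+30=0] ∩ [|A−(10, 0)|²=5]]
   so A = (9, 2)

A = (9, 2)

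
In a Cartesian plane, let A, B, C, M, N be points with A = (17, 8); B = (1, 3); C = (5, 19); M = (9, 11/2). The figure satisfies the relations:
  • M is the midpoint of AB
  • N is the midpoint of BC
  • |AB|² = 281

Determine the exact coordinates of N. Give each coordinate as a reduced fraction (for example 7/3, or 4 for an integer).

1. N_x = 3  [2·N = B+C = (1, 3)+(5, 19)]
2. N_y = 11  [2·N = B+C = (1, 3)+(5, 19)]
   so N = (3, 11)

N = (3, 11)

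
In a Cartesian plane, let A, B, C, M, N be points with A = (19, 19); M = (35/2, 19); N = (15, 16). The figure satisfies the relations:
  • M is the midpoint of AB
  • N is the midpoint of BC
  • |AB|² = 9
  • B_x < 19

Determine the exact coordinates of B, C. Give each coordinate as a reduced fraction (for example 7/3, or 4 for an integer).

1. B_x = 16  [B = 2·M−A = 2·(35/2, 19)−(19, 19)]
2. B_y = 19  [B = 2·M−A = 2·(35/2, 19)−(19, 19)]
   so B = (16, 19)
3. C_x = 14  [C = 2·N−B = 2·(15, 16)−(16, 19)]
4. C_y = 13  [C = 2·N−B = 2·(15, 16)−(16, 19)]
   so C = (14, 13)

B = (16, 19)
C = (14, 13)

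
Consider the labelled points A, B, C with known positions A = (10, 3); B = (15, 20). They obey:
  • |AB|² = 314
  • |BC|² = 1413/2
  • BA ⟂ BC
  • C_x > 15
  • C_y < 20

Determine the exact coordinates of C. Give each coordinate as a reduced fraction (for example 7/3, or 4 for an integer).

1. C_x = 81/2  [[BA ⟂ BC ⇒ -5x-17y+415=0] ∩ [|C−(15, 20)|²=1413/2]]
2. C_y = 25/2  [[BA ⟂ BC ⇒ -5x-17y+415=0] ∩ [|C−(15, 20)|²=1413/2]]
   so C = (81/2, 25/2)

C = (81/2, 25/2)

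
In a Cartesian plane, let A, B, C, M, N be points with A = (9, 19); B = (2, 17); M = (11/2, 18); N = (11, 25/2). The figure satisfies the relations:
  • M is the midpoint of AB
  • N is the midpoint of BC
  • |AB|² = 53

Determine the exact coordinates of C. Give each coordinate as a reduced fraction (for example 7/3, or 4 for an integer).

C = (20, 8)

1. C_x = 20  [C = 2·N−B = 2·(11, 25/2)−(2, 17)]
2. C_y = 8  [C = 2·N−B = 2·(11, 25/2)−(2, 17)]
   so C = (20, 8)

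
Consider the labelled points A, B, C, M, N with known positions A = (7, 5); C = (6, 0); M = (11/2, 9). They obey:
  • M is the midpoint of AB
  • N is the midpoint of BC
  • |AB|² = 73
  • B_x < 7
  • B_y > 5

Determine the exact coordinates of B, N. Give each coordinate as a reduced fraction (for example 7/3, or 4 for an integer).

1. B_x = 4  [B = 2·M−A = 2·(11/2, 9)−(7, 5)]
2. B_y = 13  [B = 2·M−A = 2·(11/2, 9)−(7, 5)]
   so B = (4, 13)
3. N_x = 5  [2·N = B+C = (4, 13)+(6, 0)]
4. N_y = 13/2  [2·N = B+C = (4, 13)+(6, 0)]
   so N = (5, 13/2)

B = (4, 13)
N = (5, 13/2)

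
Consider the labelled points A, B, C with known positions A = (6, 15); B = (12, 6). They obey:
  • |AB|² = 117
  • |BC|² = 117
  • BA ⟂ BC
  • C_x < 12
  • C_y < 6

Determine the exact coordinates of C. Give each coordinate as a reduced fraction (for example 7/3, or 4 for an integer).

1. C_x = 3  [[BA ⟂ BC ⇒ -6x+9y+18=0] ∩ [|C−(12, 6)|²=117]]
2. C_y = 0  [[BA ⟂ BC ⇒ -6x+9y+18=0] ∩ [|C−(12, 6)|²=117]]
   so C = (3, 0)

C = (3, 0)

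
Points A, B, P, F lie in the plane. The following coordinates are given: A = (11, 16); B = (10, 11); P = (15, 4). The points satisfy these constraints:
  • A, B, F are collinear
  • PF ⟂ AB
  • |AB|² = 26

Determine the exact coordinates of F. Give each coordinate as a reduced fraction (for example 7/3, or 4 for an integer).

F = (115/13, 68/13)

1. F_x = 115/13  [[A, B, F are collinear ⇒ 5x-1y-39=0] ∩ [PF ⟂ AB ⇒ -1x-5y+35=0]]
2. F_y = 68/13  [[A, B, F are collinear ⇒ 5x-1y-39=0] ∩ [PF ⟂ AB ⇒ -1x-5y+35=0]]
   so F = (115/13, 68/13)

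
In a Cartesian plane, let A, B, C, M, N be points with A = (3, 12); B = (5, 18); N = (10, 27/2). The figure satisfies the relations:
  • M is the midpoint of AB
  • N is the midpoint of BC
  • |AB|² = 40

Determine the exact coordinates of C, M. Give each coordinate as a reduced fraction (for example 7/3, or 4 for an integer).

1. M_x = 4  [2·M = A+B = (3, 12)+(5, 18)]
2. M_y = 15  [2·M = A+B = (3, 12)+(5, 18)]
   so M = (4, 15)
3. C_x = 15  [C = 2·N−B = 2·(10, 27/2)−(5, 18)]
4. C_y = 9  [C = 2·N−B = 2·(10, 27/2)−(5, 18)]
   so C = (15, 9)

C = (15, 9)
M = (4, 15)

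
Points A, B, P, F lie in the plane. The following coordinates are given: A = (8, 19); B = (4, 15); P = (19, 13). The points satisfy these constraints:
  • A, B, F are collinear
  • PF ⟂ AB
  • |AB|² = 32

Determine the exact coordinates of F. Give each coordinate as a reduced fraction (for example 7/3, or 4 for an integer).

1. F_x = 21/2  [[A, B, F are collinear ⇒ 4x-4y+44=0] ∩ [PF ⟂ AB ⇒ -4x-4y+128=0]]
2. F_y = 43/2  [[A, B, F are collinear ⇒ 4x-4y+44=0] ∩ [PF ⟂ AB ⇒ -4x-4y+128=0]]
   so F = (21/2, 43/2)

F = (21/2, 43/2)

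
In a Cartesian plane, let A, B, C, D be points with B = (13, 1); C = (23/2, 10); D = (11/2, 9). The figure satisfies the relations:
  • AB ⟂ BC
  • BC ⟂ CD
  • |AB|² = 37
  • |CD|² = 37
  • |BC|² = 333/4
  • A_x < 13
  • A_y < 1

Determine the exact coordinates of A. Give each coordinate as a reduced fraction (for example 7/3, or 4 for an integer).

A = (7, 0)

1. A_x = 7  [[AB ⟂ BC ⇒ 3/2x-9y-21/2=0] ∩ [|A−(13, 1)|²=37]]
2. A_y = 0  [[AB ⟂ BC ⇒ 3/2x-9y-21/2=0] ∩ [|A−(13, 1)|²=37]]
   so A = (7, 0)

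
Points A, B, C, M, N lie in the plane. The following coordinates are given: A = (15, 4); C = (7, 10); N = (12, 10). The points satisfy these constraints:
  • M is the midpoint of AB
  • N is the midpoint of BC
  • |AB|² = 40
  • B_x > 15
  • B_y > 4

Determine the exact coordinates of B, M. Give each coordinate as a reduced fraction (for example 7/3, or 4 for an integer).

1. B_x = 17  [B = 2·N−C = 2·(12, 10)−(7, 10)]
2. B_y = 10  [B = 2·N−C = 2·(12, 10)−(7, 10)]
   so B = (17, 10)
3. M_x = 16  [2·M = A+B = (15, 4)+(17, 10)]
4. M_y = 7  [2·M = A+B = (15, 4)+(17, 10)]
   so M = (16, 7)

B = (17, 10)
M = (16, 7)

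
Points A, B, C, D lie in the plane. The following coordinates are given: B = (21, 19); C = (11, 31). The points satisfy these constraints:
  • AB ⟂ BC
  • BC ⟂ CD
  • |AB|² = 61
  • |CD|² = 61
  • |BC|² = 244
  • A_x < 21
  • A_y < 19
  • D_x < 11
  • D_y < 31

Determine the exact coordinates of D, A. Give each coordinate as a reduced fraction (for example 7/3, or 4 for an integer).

1. D_x = 5  [[BC ⟂ CD ⇒ -10x+12y-262=0] ∩ [|D−(11, 31)|²=61]]
2. D_y = 26  [[BC ⟂ CD ⇒ -10x+12y-262=0] ∩ [|D−(11, 31)|²=61]]
   so D = (5, 26)
3. A_x = 15  [[AB ⟂ BC ⇒ 10x-12y+18=0] ∩ [|A−(21, 19)|²=61]]
4. A_y = 14  [[AB ⟂ BC ⇒ 10x-12y+18=0] ∩ [|A−(21, 19)|²=61]]
   so A = (15, 14)

D = (5, 26)
A = (15, 14)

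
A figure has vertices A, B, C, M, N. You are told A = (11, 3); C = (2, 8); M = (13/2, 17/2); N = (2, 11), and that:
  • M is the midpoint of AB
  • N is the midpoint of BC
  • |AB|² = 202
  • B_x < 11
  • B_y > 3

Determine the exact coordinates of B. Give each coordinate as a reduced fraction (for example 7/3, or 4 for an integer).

B = (2, 14)

1. B_x = 2  [B = 2·M−A = 2·(13/2, 17/2)−(11, 3)]
2. B_y = 14  [B = 2·M−A = 2·(13/2, 17/2)−(11, 3)]
   so B = (2, 14)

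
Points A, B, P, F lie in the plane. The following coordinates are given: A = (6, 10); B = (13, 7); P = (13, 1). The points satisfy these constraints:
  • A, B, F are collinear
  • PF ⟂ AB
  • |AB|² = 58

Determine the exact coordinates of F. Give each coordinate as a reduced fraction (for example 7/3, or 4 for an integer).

1. F_x = 440/29  [[A, B, F are collinear ⇒ 3x+7y-88=0] ∩ [PF ⟂ AB ⇒ 7x-3y-88=0]]
2. F_y = 176/29  [[A, B, F are collinear ⇒ 3x+7y-88=0] ∩ [PF ⟂ AB ⇒ 7x-3y-88=0]]
   so F = (440/29, 176/29)

F = (440/29, 176/29)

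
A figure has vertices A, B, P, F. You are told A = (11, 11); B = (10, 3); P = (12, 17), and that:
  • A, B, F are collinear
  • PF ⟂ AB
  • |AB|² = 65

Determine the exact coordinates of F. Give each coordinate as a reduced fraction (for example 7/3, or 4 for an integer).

1. F_x = 764/65  [[A, B, F are collinear ⇒ 8x-1y-77=0] ∩ [PF ⟂ AB ⇒ -1x-8y+148=0]]
2. F_y = 1107/65  [[A, B, F are collinear ⇒ 8x-1y-77=0] ∩ [PF ⟂ AB ⇒ -1x-8y+148=0]]
   so F = (764/65, 1107/65)

F = (764/65, 1107/65)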